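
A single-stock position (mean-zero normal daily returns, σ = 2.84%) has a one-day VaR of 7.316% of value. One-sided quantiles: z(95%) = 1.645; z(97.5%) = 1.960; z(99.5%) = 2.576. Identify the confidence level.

99.5%

Implied z = VaR/σ = 7.316 / 2.84 = 2.576.
This matches z(99.5%) = 2.576.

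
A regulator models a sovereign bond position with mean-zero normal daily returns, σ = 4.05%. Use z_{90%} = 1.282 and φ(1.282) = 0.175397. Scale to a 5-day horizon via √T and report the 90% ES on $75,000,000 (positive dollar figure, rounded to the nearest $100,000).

$11,900,000

σ_{5d} = 4.05% × √5 = 9.056%.
ES multiplier = φ(z)/(1−α) = 0.175397/0.1 = 1.754.
ES = 9.056% × 1.754 = 15.884%; on $75,000,000: $11,913,000.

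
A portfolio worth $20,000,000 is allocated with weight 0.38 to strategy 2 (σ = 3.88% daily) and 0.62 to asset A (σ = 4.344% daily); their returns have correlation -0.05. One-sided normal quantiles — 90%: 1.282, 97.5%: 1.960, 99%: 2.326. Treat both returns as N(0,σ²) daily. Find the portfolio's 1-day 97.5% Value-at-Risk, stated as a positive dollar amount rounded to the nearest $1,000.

$1,178,000

σ_p² = 0.38²·3.88² + 0.62²·4.344² + 2·-0.05·0.38·0.62·3.88·4.344 = 9.0305 (%²).
σ_p = √9.0305 = 3.005%.
VaR = 1.960 × 3.005% = 5.890%; on $20,000,000 that is $1,178,000.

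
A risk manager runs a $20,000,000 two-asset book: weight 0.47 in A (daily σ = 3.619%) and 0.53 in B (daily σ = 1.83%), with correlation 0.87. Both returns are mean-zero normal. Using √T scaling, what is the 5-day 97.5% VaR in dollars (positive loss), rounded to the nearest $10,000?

σ_p = √(0.47²·3.619² + 0.53²·1.83² + 2·0.87·0.47·0.53·3.619·1.83) = 2.589%.
σ_{5d} = 2.589% × √5 = 5.789%.
z(97.5%) = 1.960.
VaR = 1.960 × 5.789% = 11.346%; on $20,000,000 that is $2,269,200.

$2,270,000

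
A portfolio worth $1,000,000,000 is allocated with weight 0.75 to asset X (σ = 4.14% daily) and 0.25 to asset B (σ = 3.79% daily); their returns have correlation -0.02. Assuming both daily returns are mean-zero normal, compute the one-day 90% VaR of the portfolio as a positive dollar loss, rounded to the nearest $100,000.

σ_p² = 0.75²·4.14² + 0.25²·3.79² + 2·-0.02·0.75·0.25·4.14·3.79 = 10.4211 (%²).
σ_p = √10.4211 = 3.228%.
At 90%, z = 1.282.
VaR = 1.282 × 3.228% = 4.138%; on $1,000,000,000 that is $41,380,000.

$41,400,000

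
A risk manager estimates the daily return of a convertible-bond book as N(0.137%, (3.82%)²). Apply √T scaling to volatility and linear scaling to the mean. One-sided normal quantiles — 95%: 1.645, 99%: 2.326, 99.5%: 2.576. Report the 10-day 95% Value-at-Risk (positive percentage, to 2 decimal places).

18.50%

σ_{10d} = 3.82% × √10 = 12.080%; μ_{10d} = 10 × 0.137% = 1.370%.
VaR = −(1.370%) + 1.645 × 12.080% = 18.502%.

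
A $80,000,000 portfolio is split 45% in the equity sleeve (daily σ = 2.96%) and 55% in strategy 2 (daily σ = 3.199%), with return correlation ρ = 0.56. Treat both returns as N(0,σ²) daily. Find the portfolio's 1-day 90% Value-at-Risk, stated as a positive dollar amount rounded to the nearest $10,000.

σ_p² = 0.45²·2.96² + 0.55²·3.199² + 2·0.56·0.45·0.55·2.96·3.199 = 7.4947 (%²).
σ_p = √7.4947 = 2.738%.
At 90%, z = 1.282.
VaR = 1.282 × 2.738% = 3.510%; on $80,000,000 that is $2,808,000.

$2,810,000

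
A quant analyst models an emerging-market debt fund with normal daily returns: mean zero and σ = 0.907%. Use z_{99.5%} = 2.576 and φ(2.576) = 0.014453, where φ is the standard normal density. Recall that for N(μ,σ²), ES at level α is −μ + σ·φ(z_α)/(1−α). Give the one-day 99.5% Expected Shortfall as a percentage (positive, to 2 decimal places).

Tail multiplier: φ(z)/(1−α) = 0.014453 / 0.005 = 2.891.
ES = 0.907% × 2.891 = 2.622%.

2.62%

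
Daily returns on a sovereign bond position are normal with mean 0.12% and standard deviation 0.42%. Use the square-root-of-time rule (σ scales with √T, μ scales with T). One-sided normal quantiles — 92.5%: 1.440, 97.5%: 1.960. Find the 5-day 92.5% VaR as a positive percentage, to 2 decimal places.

σ_{5d} = 0.42% × √5 = 0.939%; μ_{5d} = 5 × 0.12% = 0.600%.
VaR = −(0.600%) + 1.440 × 0.939% = 0.752%.

0.75%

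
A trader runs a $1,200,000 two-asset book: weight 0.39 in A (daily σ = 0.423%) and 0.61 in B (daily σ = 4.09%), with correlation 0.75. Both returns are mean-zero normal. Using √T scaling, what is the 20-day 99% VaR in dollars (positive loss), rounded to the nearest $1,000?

σ_p = √(0.39²·0.423² + 0.61²·4.09² + 2·0.75·0.39·0.61·0.423·4.09) = 2.621%.
σ_{20d} = 2.621% × √20 = 11.721%.
z(99%) = 2.326.
VaR = 2.326 × 11.721% = 27.263%; on $1,200,000 that is $327,156.

$327,000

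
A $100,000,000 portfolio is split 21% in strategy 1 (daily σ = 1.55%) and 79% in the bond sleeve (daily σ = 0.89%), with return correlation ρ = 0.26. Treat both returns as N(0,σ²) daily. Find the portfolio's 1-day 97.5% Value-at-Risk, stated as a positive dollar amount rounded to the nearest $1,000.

$1,662,000

σ_p² = 0.21²·1.55² + 0.79²·0.89² + 2·0.26·0.21·0.79·1.55·0.89 = 0.7193 (%²).
σ_p = √0.7193 = 0.848%.
At 97.5%, z = 1.960.
VaR = 1.960 × 0.848% = 1.662%; on $100,000,000 that is $1,662,000.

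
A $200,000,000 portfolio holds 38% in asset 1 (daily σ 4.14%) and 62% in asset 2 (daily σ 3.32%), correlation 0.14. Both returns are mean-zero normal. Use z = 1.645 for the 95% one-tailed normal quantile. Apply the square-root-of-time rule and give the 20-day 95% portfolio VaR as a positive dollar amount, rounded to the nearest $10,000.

$40,610,000

σ_p = √(0.38²·4.14² + 0.62²·3.32² + 2·0.14·0.38·0.62·4.14·3.32) = 2.760%.
σ_{20d} = 2.760% × √20 = 12.343%.
VaR = 1.645 × 12.343% = 20.304%; on $200,000,000 that is $40,608,000.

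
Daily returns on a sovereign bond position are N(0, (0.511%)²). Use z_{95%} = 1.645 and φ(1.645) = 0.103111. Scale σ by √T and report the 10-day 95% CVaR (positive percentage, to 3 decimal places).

σ_{10d} = 0.511% × √10 = 1.616%.
ES multiplier = φ(z)/(1−α) = 0.103111/0.05 = 2.062.
ES = 1.616% × 2.062 = 3.332%.

3.332%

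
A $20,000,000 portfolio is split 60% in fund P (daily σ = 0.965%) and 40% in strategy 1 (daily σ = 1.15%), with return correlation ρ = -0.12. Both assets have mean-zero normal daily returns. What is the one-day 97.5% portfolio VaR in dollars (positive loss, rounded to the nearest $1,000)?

$272,000

σ_p² = 0.6²·0.965² + 0.4²·1.15² + 2·-0.12·0.6·0.4·0.965·1.15 = 0.4829 (%²).
σ_p = √0.4829 = 0.695%.
At 97.5%, z = 1.960.
VaR = 1.960 × 0.695% = 1.362%; on $20,000,000 that is $272,400.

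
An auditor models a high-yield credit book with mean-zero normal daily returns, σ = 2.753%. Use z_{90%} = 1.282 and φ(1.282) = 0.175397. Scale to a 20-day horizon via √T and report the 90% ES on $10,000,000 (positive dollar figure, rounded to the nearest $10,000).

σ_{20d} = 2.753% × √20 = 12.312%.
ES multiplier = φ(z)/(1−α) = 0.175397/0.1 = 1.754.
ES = 12.312% × 1.754 = 21.595%; on $10,000,000: $2,159,500.

$2,160,000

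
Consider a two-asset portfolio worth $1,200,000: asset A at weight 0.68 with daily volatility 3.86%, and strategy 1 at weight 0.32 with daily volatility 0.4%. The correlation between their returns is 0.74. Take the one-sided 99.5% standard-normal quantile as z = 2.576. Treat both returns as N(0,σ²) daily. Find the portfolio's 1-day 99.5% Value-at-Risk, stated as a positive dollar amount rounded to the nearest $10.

σ_p² = 0.68²·3.86² + 0.32²·0.4² + 2·0.74·0.68·0.32·3.86·0.4 = 7.4032 (%²).
σ_p = √7.4032 = 2.721%.
VaR = 2.576 × 2.721% = 7.009%; on $1,200,000 that is $84,108.

$84,110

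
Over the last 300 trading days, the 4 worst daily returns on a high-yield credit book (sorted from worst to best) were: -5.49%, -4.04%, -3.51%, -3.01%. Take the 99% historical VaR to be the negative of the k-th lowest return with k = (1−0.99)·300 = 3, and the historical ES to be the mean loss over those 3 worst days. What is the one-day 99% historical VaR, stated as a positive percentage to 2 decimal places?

k = 3; the 3rd lowest return is -3.51%, so VaR = 3.51%.

3.51%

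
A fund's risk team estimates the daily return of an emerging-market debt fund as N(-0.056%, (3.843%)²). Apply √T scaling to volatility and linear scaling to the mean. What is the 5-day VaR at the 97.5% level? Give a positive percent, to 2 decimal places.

At 97.5%, z = 1.960.
σ_{5d} = 3.843% × √5 = 8.593%; μ_{5d} = 5 × -0.056% = -0.280%.
VaR = −(-0.280%) + 1.960 × 8.593% = 17.122%.

17.12%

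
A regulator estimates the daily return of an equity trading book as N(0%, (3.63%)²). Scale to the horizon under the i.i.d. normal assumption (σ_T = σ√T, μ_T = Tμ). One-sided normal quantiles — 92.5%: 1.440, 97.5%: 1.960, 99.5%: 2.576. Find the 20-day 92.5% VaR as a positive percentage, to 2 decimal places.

σ_{20d} = 3.63% × √20 = 16.234%.
VaR = 1.440 × 16.234% = 23.377%.

23.38%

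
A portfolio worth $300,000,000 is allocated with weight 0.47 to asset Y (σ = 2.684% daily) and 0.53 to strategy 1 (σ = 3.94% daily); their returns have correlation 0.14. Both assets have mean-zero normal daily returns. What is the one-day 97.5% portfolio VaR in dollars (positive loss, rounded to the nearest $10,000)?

$15,210,000

σ_p² = 0.47²·2.684² + 0.53²·3.94² + 2·0.14·0.47·0.53·2.684·3.94 = 6.6895 (%²).
σ_p = √6.6895 = 2.586%.
At 97.5%, z = 1.960.
VaR = 1.960 × 2.586% = 5.069%; on $300,000,000 that is $15,207,000.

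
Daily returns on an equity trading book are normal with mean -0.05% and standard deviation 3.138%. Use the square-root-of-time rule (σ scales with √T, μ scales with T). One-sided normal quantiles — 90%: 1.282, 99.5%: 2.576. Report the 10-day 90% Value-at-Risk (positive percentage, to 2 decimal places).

13.22%

σ_{10d} = 3.138% × √10 = 9.923%; μ_{10d} = 10 × -0.05% = -0.500%.
VaR = −(-0.500%) + 1.282 × 9.923% = 13.221%.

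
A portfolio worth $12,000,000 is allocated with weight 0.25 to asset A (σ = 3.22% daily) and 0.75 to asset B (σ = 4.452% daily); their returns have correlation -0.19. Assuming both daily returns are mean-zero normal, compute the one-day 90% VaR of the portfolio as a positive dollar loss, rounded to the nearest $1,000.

$505,000

σ_p² = 0.25²·3.22² + 0.75²·4.452² + 2·-0.19·0.25·0.75·3.22·4.452 = 10.7755 (%²).
σ_p = √10.7755 = 3.283%.
At 90%, z = 1.282.
VaR = 1.282 × 3.283% = 4.209%; on $12,000,000 that is $505,080.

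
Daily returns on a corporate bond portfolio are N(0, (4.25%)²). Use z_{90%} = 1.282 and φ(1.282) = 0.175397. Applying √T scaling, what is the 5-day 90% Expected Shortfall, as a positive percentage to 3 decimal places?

16.668%

σ_{5d} = 4.25% × √5 = 9.503%.
ES multiplier = φ(z)/(1−α) = 0.175397/0.1 = 1.754.
ES = 9.503% × 1.754 = 16.668%.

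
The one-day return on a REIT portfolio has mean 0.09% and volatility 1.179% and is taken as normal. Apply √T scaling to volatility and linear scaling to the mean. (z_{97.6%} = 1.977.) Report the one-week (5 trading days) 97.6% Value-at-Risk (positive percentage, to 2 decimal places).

4.76%

σ_{5d} = 1.179% × √5 = 2.636%; μ_{5d} = 5 × 0.09% = 0.450%.
VaR = −(0.450%) + 1.977 × 2.636% = 4.761%.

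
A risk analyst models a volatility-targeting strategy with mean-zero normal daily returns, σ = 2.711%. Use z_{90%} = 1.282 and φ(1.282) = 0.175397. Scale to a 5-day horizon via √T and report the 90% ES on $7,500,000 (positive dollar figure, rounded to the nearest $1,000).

σ_{5d} = 2.711% × √5 = 6.062%.
ES multiplier = φ(z)/(1−α) = 0.175397/0.1 = 1.754.
ES = 6.062% × 1.754 = 10.633%; on $7,500,000: $797,475.

$797,000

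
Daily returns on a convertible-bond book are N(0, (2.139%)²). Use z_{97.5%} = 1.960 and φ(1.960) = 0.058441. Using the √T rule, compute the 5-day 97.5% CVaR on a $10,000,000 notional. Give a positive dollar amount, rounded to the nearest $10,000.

$1,120,000

σ_{5d} = 2.139% × √5 = 4.783%.
ES multiplier = φ(z)/(1−α) = 0.058441/0.025 = 2.338.
ES = 4.783% × 2.338 = 11.183%; on $10,000,000: $1,118,300.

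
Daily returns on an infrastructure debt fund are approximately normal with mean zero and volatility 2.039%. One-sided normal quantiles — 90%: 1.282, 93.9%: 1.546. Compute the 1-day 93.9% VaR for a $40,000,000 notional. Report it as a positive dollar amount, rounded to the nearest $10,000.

$1,260,000

VaR = z·σ = 1.546 × 2.039% = 3.152%.
On $40,000,000: 0.03152 × $40,000,000 = $1,260,800.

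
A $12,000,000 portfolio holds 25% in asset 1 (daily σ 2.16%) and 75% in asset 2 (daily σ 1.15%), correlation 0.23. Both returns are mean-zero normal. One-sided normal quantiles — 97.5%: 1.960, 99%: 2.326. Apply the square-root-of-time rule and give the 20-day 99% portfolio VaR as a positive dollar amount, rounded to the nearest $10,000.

σ_p = √(0.25²·2.16² + 0.75²·1.15² + 2·0.23·0.25·0.75·2.16·1.15) = 1.118%.
σ_{20d} = 1.118% × √20 = 5.000%.
VaR = 2.326 × 5.000% = 11.630%; on $12,000,000 that is $1,395,600.

$1,400,000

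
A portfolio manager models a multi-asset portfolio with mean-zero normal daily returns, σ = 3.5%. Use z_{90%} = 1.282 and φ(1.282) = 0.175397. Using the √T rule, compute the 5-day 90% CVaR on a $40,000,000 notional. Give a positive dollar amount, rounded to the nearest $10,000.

σ_{5d} = 3.5% × √5 = 7.826%.
ES multiplier = φ(z)/(1−α) = 0.175397/0.1 = 1.754.
ES = 7.826% × 1.754 = 13.727%; on $40,000,000: $5,490,800.

$5,490,000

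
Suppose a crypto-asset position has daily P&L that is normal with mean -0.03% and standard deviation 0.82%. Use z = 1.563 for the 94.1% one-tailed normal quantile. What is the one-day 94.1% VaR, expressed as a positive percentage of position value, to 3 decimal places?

VaR = −μ + z·σ = −(-0.03%) + 1.563 × 0.82% = 1.312%.

1.312%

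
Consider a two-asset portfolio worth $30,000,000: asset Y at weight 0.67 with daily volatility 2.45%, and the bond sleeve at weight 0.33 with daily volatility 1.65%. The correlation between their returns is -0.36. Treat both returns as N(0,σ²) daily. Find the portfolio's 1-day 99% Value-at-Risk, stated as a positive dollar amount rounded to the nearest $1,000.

σ_p² = 0.67²·2.45² + 0.33²·1.65² + 2·-0.36·0.67·0.33·2.45·1.65 = 2.3475 (%²).
σ_p = √2.3475 = 1.532%.
At 99%, z = 2.326.
VaR = 2.326 × 1.532% = 3.563%; on $30,000,000 that is $1,068,900.

$1,069,000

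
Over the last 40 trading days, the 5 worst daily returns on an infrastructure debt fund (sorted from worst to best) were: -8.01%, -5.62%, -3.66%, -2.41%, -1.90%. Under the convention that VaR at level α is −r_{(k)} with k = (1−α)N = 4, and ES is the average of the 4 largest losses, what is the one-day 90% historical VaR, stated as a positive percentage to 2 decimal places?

2.41%

k = 4; the 4th lowest return is -2.41%, so VaR = 2.41%.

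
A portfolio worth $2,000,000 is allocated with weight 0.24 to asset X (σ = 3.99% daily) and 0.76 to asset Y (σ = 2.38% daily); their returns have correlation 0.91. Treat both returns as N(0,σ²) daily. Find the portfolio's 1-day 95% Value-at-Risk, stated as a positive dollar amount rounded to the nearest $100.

$89,100

σ_p² = 0.24²·3.99² + 0.76²·2.38² + 2·0.91·0.24·0.76·3.99·2.38 = 7.3412 (%²).
σ_p = √7.3412 = 2.709%.
At 95%, z = 1.645.
VaR = 1.645 × 2.709% = 4.456%; on $2,000,000 that is $89,120.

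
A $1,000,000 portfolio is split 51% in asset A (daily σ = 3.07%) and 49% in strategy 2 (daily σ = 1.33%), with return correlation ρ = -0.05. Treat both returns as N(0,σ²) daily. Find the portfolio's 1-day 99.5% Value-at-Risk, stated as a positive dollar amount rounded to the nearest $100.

$42,900

σ_p² = 0.51²·3.07² + 0.49²·1.33² + 2·-0.05·0.51·0.49·3.07·1.33 = 2.7741 (%²).
σ_p = √2.7741 = 1.666%.
At 99.5%, z = 2.576.
VaR = 2.576 × 1.666% = 4.292%; on $1,000,000 that is $42,920.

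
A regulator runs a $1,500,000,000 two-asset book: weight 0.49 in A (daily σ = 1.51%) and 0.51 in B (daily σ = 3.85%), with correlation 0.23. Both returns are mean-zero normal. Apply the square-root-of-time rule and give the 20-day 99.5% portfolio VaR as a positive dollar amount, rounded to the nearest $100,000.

σ_p = √(0.49²·1.51² + 0.51²·3.85² + 2·0.23·0.49·0.51·1.51·3.85) = 2.252%.
σ_{20d} = 2.252% × √20 = 10.071%.
z(99.5%) = 2.576.
VaR = 2.576 × 10.071% = 25.943%; on $1,500,000,000 that is $389,145,000.

$389,100,000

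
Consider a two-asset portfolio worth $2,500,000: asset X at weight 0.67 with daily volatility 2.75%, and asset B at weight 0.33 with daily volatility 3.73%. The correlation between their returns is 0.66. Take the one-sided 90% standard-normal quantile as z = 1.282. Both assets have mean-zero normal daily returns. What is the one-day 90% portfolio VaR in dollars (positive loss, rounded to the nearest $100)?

σ_p² = 0.67²·2.75² + 0.33²·3.73² + 2·0.66·0.67·0.33·2.75·3.73 = 7.9036 (%²).
σ_p = √7.9036 = 2.811%.
VaR = 1.282 × 2.811% = 3.604%; on $2,500,000 that is $90,100.

$90,100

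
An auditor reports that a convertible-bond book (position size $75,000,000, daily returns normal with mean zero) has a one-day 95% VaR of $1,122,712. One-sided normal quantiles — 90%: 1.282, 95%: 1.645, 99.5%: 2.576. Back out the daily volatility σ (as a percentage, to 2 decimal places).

VaR as a fraction: $1,122,712 / $75,000,000 = 1.497%.
σ = VaR / z = 1.497% / 1.645 = 0.910%.

0.91%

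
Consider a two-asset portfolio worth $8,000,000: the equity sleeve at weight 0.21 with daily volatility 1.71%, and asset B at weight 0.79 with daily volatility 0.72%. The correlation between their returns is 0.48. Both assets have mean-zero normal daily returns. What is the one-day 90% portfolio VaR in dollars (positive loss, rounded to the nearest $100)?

σ_p² = 0.21²·1.71² + 0.79²·0.72² + 2·0.48·0.21·0.79·1.71·0.72 = 0.6486 (%²).
σ_p = √0.6486 = 0.805%.
At 90%, z = 1.282.
VaR = 1.282 × 0.805% = 1.032%; on $8,000,000 that is $82,560.

$82,600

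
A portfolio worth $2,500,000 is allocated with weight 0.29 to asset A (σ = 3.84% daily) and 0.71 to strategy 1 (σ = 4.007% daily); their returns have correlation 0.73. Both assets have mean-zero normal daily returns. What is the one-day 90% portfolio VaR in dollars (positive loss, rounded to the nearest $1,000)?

σ_p² = 0.29²·3.84² + 0.71²·4.007² + 2·0.73·0.29·0.71·3.84·4.007 = 13.9595 (%²).
σ_p = √13.9595 = 3.736%.
At 90%, z = 1.282.
VaR = 1.282 × 3.736% = 4.790%; on $2,500,000 that is $119,750.

$120,000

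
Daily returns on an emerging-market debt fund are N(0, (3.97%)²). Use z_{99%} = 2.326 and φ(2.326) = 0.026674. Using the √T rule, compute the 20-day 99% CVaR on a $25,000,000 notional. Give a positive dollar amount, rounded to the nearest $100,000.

$11,800,000

σ_{20d} = 3.97% × √20 = 17.754%.
ES multiplier = φ(z)/(1−α) = 0.026674/0.01 = 2.667.
ES = 17.754% × 2.667 = 47.350%; on $25,000,000: $11,837,500.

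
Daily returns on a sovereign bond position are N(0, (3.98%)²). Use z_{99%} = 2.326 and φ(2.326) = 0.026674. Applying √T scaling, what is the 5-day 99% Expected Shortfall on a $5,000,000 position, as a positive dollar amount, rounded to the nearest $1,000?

σ_{5d} = 3.98% × √5 = 8.900%.
ES multiplier = φ(z)/(1−α) = 0.026674/0.01 = 2.667.
ES = 8.900% × 2.667 = 23.736%; on $5,000,000: $1,186,800.

$1,187,000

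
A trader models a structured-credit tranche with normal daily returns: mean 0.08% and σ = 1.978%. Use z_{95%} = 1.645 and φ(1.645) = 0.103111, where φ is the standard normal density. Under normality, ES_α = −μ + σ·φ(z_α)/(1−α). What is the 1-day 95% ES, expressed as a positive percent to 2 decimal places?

Tail multiplier: φ(z)/(1−α) = 0.103111 / 0.05 = 2.062.
ES = −(0.08%) + 1.978% × 2.062 = 3.999%.

4.00%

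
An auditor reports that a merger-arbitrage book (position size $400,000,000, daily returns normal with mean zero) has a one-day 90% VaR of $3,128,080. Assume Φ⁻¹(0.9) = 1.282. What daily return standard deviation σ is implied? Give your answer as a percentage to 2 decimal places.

0.61%

VaR as a fraction: $3,128,080 / $400,000,000 = 0.782%.
σ = VaR / z = 0.782% / 1.282 = 0.610%.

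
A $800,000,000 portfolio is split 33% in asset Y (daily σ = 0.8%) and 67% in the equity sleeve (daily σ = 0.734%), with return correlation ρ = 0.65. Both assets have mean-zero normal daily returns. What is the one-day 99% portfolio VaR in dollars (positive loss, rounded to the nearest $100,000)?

$12,900,000

σ_p² = 0.33²·0.8² + 0.67²·0.734² + 2·0.65·0.33·0.67·0.8·0.734 = 0.4803 (%²).
σ_p = √0.4803 = 0.693%.
At 99%, z = 2.326.
VaR = 2.326 × 0.693% = 1.612%; on $800,000,000 that is $12,896,000.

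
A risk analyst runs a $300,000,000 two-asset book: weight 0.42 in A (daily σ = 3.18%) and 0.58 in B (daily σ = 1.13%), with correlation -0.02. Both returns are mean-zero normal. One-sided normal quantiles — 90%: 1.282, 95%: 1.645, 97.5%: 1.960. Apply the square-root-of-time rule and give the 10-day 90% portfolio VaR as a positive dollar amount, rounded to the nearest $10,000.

σ_p = √(0.42²·3.18² + 0.58²·1.13² + 2·-0.02·0.42·0.58·3.18·1.13) = 1.476%.
σ_{10d} = 1.476% × √10 = 4.668%.
VaR = 1.282 × 4.668% = 5.984%; on $300,000,000 that is $17,952,000.

$17,950,000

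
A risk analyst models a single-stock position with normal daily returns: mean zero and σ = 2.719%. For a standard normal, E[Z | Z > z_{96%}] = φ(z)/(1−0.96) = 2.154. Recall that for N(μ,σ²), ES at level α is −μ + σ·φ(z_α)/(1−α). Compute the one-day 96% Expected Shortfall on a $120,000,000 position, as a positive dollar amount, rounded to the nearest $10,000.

$7,030,000

ES = 2.719% × 2.154 = 5.857%.
On $120,000,000: 0.05857 × $120,000,000 = $7,028,400.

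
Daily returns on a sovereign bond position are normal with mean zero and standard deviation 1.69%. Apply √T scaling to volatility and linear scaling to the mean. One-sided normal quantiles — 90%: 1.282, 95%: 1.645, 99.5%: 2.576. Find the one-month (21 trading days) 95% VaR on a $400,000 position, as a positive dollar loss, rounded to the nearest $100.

$51,000

σ_{21d} = 1.69% × √21 = 7.745%.
VaR = 1.645 × 7.745% = 12.741%.
On $400,000: 0.12741 × $400,000 = $50,964.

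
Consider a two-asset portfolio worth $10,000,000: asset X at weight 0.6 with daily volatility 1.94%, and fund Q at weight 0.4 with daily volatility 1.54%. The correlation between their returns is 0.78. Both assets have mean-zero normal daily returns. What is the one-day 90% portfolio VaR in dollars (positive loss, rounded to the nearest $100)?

$216,500

σ_p² = 0.6²·1.94² + 0.4²·1.54² + 2·0.78·0.6·0.4·1.94·1.54 = 2.8529 (%²).
σ_p = √2.8529 = 1.689%.
At 90%, z = 1.282.
VaR = 1.282 × 1.689% = 2.165%; on $10,000,000 that is $216,500.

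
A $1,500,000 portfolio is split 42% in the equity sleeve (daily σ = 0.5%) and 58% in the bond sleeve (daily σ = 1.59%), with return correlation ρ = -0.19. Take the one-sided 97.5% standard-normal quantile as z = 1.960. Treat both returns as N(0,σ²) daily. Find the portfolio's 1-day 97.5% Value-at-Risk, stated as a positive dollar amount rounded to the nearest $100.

$26,600

σ_p² = 0.42²·0.5² + 0.58²·1.59² + 2·-0.19·0.42·0.58·0.5·1.59 = 0.8210 (%²).
σ_p = √0.8210 = 0.906%.
VaR = 1.960 × 0.906% = 1.776%; on $1,500,000 that is $26,640.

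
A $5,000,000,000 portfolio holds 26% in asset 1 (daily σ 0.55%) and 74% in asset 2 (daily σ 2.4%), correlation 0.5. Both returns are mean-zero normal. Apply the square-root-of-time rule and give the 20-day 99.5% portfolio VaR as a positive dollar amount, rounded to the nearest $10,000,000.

σ_p = √(0.26²·0.55² + 0.74²·2.4² + 2·0.5·0.26·0.74·0.55·2.4) = 1.852%.
σ_{20d} = 1.852% × √20 = 8.282%.
z(99.5%) = 2.576.
VaR = 2.576 × 8.282% = 21.334%; on $5,000,000,000 that is $1,066,700,000.

$1,070,000,000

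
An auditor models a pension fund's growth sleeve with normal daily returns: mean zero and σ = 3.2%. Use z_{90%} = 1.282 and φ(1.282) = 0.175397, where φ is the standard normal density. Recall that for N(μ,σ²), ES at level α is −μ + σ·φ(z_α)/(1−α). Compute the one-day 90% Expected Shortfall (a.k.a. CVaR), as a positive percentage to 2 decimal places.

Tail multiplier: φ(z)/(1−α) = 0.175397 / 0.1 = 1.754.
ES = 3.2% × 1.754 = 5.613%.

5.61%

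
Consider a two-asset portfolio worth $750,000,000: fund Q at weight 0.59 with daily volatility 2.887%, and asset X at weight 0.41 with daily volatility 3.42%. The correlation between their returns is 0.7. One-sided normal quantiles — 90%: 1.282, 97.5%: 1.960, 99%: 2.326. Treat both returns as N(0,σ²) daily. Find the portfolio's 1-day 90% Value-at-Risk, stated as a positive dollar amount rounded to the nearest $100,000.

$27,600,000

σ_p² = 0.59²·2.887² + 0.41²·3.42² + 2·0.7·0.59·0.41·2.887·3.42 = 8.2113 (%²).
σ_p = √8.2113 = 2.866%.
VaR = 1.282 × 2.866% = 3.674%; on $750,000,000 that is $27,555,000.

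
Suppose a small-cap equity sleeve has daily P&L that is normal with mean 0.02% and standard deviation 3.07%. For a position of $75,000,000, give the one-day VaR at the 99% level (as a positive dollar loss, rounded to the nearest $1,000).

At 99% one-sided, z = 2.326.
VaR = −μ + z·σ = −(0.02%) + 2.326 × 3.07% = 7.121%.
On $75,000,000: 0.07121 × $75,000,000 = $5,340,750.

$5,341,000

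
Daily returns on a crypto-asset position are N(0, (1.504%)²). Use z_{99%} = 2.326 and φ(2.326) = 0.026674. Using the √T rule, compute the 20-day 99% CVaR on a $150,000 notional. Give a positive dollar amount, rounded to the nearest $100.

$26,900

σ_{20d} = 1.504% × √20 = 6.726%.
ES multiplier = φ(z)/(1−α) = 0.026674/0.01 = 2.667.
ES = 6.726% × 2.667 = 17.938%; on $150,000: $26,907.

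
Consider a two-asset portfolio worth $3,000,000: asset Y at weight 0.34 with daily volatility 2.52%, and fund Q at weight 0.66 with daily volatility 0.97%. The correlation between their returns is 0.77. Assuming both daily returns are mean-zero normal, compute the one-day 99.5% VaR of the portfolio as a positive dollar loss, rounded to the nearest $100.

σ_p² = 0.34²·2.52² + 0.66²·0.97² + 2·0.77·0.34·0.66·2.52·0.97 = 1.9887 (%²).
σ_p = √1.9887 = 1.410%.
At 99.5%, z = 2.576.
VaR = 2.576 × 1.410% = 3.632%; on $3,000,000 that is $108,960.

$109,000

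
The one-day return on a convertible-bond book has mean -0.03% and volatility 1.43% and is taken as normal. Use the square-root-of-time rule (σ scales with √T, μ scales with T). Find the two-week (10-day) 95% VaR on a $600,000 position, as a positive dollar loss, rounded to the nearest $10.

At 95%, z = 1.645.
σ_{10d} = 1.43% × √10 = 4.522%; μ_{10d} = 10 × -0.03% = -0.300%.
VaR = −(-0.300%) + 1.645 × 4.522% = 7.739%.
On $600,000: 0.07739 × $600,000 = $46,434.

$46,430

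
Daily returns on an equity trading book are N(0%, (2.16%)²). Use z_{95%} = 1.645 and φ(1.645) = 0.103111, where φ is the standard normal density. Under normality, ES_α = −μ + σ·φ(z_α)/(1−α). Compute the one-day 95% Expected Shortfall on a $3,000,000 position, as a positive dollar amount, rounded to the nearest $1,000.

$134,000

Tail multiplier: φ(z)/(1−α) = 0.103111 / 0.05 = 2.062.
ES = 2.16% × 2.062 = 4.454%.
On $3,000,000: 0.04454 × $3,000,000 = $133,620.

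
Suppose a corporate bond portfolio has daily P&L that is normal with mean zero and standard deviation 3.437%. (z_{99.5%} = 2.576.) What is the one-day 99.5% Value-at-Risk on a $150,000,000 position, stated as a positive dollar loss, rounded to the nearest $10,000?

VaR = z·σ = 2.576 × 3.437% = 8.854%.
On $150,000,000: 0.08854 × $150,000,000 = $13,281,000.

$13,280,000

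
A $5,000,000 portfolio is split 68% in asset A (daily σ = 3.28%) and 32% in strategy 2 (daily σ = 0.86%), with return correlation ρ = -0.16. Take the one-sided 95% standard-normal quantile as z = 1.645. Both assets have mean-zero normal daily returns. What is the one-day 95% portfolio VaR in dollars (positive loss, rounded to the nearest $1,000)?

σ_p² = 0.68²·3.28² + 0.32²·0.86² + 2·-0.16·0.68·0.32·3.28·0.86 = 4.8540 (%²).
σ_p = √4.8540 = 2.203%.
VaR = 1.645 × 2.203% = 3.624%; on $5,000,000 that is $181,200.

$181,000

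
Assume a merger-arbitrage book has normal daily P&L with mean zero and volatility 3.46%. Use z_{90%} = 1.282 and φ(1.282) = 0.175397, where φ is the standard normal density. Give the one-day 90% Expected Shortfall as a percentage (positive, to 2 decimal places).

6.07%

Tail multiplier: φ(z)/(1−α) = 0.175397 / 0.1 = 1.754.
ES = 3.46% × 1.754 = 6.069%.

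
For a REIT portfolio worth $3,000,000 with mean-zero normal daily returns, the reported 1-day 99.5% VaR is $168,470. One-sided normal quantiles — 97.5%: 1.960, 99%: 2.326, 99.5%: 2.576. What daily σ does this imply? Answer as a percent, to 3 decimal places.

2.180%

VaR as a fraction: $168,470 / $3,000,000 = 5.616%.
σ = VaR / z = 5.616% / 2.576 = 2.180%.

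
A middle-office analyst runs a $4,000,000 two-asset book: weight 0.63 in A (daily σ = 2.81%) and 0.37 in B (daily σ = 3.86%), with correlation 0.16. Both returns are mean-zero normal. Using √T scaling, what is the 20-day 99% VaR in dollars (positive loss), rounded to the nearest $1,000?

σ_p = √(0.63²·2.81² + 0.37²·3.86² + 2·0.16·0.63·0.37·2.81·3.86) = 2.446%.
σ_{20d} = 2.446% × √20 = 10.939%.
z(99%) = 2.326.
VaR = 2.326 × 10.939% = 25.444%; on $4,000,000 that is $1,017,760.

$1,018,000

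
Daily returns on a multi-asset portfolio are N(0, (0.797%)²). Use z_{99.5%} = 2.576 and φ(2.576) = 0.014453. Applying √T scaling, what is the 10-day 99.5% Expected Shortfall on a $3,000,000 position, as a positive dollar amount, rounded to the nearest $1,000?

σ_{10d} = 0.797% × √10 = 2.520%.
ES multiplier = φ(z)/(1−α) = 0.014453/0.005 = 2.891.
ES = 2.520% × 2.891 = 7.285%; on $3,000,000: $218,550.

$219,000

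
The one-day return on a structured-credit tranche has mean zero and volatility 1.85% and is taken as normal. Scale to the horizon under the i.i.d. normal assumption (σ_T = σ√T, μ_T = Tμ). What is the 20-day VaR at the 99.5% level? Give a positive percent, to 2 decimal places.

At 99.5%, z = 2.576.
σ_{20d} = 1.85% × √20 = 8.273%.
VaR = 2.576 × 8.273% = 21.311%.

21.31%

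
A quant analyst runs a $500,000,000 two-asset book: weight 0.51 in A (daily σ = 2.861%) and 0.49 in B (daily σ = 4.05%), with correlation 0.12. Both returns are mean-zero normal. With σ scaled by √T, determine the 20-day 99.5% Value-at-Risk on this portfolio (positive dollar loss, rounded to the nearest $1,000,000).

$150,000,000

σ_p = √(0.51²·2.861² + 0.49²·4.05² + 2·0.12·0.51·0.49·2.861·4.05) = 2.600%.
σ_{20d} = 2.600% × √20 = 11.628%.
z(99.5%) = 2.576.
VaR = 2.576 × 11.628% = 29.954%; on $500,000,000 that is $149,770,000.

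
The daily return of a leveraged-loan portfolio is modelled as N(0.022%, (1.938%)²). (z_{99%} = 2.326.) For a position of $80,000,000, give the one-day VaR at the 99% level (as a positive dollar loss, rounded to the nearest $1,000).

$3,589,000

VaR = −μ + z·σ = −(0.022%) + 2.326 × 1.938% = 4.486%.
On $80,000,000: 0.04486 × $80,000,000 = $3,588,800.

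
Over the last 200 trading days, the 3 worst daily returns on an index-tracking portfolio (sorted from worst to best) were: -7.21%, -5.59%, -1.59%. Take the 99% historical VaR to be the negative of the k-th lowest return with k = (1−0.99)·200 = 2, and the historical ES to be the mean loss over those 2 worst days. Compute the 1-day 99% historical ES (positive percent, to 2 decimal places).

6.40%

The 2 worst returns sum to -12.80%.
ES = −(-12.80%) / 2 = 6.4% ≈ 6.40%.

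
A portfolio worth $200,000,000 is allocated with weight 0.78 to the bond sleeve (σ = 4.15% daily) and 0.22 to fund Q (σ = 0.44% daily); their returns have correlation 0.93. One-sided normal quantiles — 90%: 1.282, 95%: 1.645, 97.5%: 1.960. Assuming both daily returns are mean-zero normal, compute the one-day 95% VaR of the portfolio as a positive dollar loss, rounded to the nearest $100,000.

$10,900,000

σ_p² = 0.78²·4.15² + 0.22²·0.44² + 2·0.93·0.78·0.22·4.15·0.44 = 11.0704 (%²).
σ_p = √11.0704 = 3.327%.
VaR = 1.645 × 3.327% = 5.473%; on $200,000,000 that is $10,946,000.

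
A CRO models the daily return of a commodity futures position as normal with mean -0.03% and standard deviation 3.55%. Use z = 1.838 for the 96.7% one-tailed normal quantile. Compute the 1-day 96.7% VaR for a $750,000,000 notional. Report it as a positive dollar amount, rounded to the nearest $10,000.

VaR = −μ + z·σ = −(-0.03%) + 1.838 × 3.55% = 6.555%.
On $750,000,000: 0.06555 × $750,000,000 = $49,162,500.

$49,160,000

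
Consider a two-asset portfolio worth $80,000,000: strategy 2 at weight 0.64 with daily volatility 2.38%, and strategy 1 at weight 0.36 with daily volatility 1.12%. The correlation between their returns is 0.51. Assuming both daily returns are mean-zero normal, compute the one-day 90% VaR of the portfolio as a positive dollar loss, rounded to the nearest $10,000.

σ_p² = 0.64²·2.38² + 0.36²·1.12² + 2·0.51·0.64·0.36·2.38·1.12 = 3.1091 (%²).
σ_p = √3.1091 = 1.763%.
At 90%, z = 1.282.
VaR = 1.282 × 1.763% = 2.260%; on $80,000,000 that is $1,808,000.

$1,810,000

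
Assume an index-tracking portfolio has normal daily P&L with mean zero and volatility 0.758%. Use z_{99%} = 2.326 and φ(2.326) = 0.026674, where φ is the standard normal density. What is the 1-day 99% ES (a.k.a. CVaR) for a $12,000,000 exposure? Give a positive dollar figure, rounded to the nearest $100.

Tail multiplier: φ(z)/(1−α) = 0.026674 / 0.01 = 2.667.
ES = 0.758% × 2.667 = 2.022%.
On $12,000,000: 0.02022 × $12,000,000 = $242,640.

$242,600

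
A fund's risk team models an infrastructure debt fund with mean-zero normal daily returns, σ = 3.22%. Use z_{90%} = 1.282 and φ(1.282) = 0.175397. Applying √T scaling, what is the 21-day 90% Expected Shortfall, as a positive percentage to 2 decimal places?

25.88%

σ_{21d} = 3.22% × √21 = 14.756%.
ES multiplier = φ(z)/(1−α) = 0.175397/0.1 = 1.754.
ES = 14.756% × 1.754 = 25.882%.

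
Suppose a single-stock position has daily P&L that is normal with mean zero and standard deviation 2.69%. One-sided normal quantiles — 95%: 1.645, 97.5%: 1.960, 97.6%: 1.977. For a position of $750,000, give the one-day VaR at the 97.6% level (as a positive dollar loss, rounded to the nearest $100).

VaR = z·σ = 1.977 × 2.69% = 5.318%.
On $750,000: 0.05318 × $750,000 = $39,885.

$39,900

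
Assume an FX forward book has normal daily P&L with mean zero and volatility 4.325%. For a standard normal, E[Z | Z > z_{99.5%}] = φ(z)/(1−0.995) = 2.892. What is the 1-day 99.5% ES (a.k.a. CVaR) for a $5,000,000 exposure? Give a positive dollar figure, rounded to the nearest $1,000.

ES = 4.325% × 2.892 = 12.508%.
On $5,000,000: 0.12508 × $5,000,000 = $625,400.

$625,000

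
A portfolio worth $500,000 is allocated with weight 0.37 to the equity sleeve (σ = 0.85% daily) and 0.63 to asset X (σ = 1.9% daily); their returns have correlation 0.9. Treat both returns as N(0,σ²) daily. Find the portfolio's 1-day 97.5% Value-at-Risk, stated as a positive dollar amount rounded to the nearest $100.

σ_p² = 0.37²·0.85² + 0.63²·1.9² + 2·0.9·0.37·0.63·0.85·1.9 = 2.2093 (%²).
σ_p = √2.2093 = 1.486%.
At 97.5%, z = 1.960.
VaR = 1.960 × 1.486% = 2.913%; on $500,000 that is $14,565.

$14,600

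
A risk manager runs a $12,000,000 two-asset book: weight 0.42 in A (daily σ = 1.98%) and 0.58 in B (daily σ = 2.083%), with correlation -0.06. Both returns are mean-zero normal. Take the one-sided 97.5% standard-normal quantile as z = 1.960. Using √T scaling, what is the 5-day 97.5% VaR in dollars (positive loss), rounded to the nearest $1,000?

σ_p = √(0.42²·1.98² + 0.58²·2.083² + 2·-0.06·0.42·0.58·1.98·2.083) = 1.425%.
σ_{5d} = 1.425% × √5 = 3.186%.
VaR = 1.960 × 3.186% = 6.245%; on $12,000,000 that is $749,400.

$749,000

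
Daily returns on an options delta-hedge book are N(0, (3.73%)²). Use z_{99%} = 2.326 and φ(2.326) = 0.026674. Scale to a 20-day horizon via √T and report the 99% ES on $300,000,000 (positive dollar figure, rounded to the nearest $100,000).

$133,500,000

σ_{20d} = 3.73% × √20 = 16.681%.
ES multiplier = φ(z)/(1−α) = 0.026674/0.01 = 2.667.
ES = 16.681% × 2.667 = 44.488%; on $300,000,000: $133,464,000.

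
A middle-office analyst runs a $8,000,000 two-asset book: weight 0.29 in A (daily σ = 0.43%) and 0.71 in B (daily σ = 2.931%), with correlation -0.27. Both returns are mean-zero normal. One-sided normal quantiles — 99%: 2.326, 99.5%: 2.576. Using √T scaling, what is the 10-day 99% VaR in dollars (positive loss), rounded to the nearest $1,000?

$1,207,000

σ_p = √(0.29²·0.43² + 0.71²·2.931² + 2·-0.27·0.29·0.71·0.43·2.931) = 2.051%.
σ_{10d} = 2.051% × √10 = 6.486%.
VaR = 2.326 × 6.486% = 15.086%; on $8,000,000 that is $1,206,880.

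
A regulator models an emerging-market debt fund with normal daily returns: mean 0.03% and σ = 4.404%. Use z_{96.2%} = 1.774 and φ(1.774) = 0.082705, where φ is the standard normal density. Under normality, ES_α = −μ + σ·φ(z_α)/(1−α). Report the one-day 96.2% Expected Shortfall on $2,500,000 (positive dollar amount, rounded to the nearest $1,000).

Tail multiplier: φ(z)/(1−α) = 0.082705 / 0.038 = 2.176.
ES = −(0.03%) + 4.404% × 2.176 = 9.553%.
On $2,500,000: 0.09553 × $2,500,000 = $238,825.

$239,000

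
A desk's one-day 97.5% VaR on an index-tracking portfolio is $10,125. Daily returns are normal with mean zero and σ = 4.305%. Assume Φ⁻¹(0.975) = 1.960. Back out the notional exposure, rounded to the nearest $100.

VaR as a fraction of value: z·σ = 1.960 × 4.305% = 8.4378%.
Position = $10,125 / 0.084378 = $119,996.

$120,000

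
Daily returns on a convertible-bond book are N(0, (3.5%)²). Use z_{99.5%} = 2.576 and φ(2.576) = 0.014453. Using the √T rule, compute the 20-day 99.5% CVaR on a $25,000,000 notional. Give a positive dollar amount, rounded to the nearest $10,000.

σ_{20d} = 3.5% × √20 = 15.652%.
ES multiplier = φ(z)/(1−α) = 0.014453/0.005 = 2.891.
ES = 15.652% × 2.891 = 45.250%; on $25,000,000: $11,312,500.

$11,310,000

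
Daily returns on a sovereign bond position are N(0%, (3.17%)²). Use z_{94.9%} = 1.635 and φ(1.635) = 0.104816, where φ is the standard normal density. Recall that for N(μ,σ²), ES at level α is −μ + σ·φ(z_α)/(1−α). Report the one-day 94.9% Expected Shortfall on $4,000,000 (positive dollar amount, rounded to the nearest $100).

$260,600

Tail multiplier: φ(z)/(1−α) = 0.104816 / 0.051 = 2.055.
ES = 3.17% × 2.055 = 6.514%.
On $4,000,000: 0.06514 × $4,000,000 = $260,560.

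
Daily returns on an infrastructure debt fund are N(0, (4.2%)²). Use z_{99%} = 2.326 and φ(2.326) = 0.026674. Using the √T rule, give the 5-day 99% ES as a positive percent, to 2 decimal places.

σ_{5d} = 4.2% × √5 = 9.391%.
ES multiplier = φ(z)/(1−α) = 0.026674/0.01 = 2.667.
ES = 9.391% × 2.667 = 25.046%.

25.05%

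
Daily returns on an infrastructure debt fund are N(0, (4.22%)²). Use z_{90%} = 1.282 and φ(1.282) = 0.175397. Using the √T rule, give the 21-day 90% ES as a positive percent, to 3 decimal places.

σ_{21d} = 4.22% × √21 = 19.338%.
ES multiplier = φ(z)/(1−α) = 0.175397/0.1 = 1.754.
ES = 19.338% × 1.754 = 33.919%.

33.919%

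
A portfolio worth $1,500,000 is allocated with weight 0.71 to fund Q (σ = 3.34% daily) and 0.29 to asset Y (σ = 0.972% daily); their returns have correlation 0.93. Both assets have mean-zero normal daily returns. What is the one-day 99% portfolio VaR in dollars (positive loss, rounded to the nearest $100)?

σ_p² = 0.71²·3.34² + 0.29²·0.972² + 2·0.93·0.71·0.29·3.34·0.972 = 6.9463 (%²).
σ_p = √6.9463 = 2.636%.
At 99%, z = 2.326.
VaR = 2.326 × 2.636% = 6.131%; on $1,500,000 that is $91,965.

$92,000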